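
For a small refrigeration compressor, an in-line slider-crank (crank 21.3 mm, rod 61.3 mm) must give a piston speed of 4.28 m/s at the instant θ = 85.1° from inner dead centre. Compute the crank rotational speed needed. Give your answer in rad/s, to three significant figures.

For an in-line slider-crank, |v_piston| = rω|sinθ|·[1 + r cosθ/√(L² − r² sin²θ)].
With r = 0.0213 m, L = 0.0613 m, θ = 85.1°: the bracketed kinematic factor |dx/dθ| = 0.021894 m.
ω = v/|dx/dθ| = 4.28/0.021894 = 195.49 rad/s.

195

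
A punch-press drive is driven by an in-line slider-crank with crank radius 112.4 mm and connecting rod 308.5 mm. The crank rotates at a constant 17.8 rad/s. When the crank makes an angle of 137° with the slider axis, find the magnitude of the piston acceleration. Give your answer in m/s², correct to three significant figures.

24.6

ω = 17.8 rad/s
x(θ) = r cosθ + √(L² − r² sin²θ); with ω constant, a = ω²·d²x/dθ².
d²x/dθ² = −r cosθ − r²(cos2θ)/√u − r⁴ sin²2θ/(4u^{3/2}),  u = L² − r² sin²θ = 0.089296 m².
Substituting r = 0.1124 m, L = 0.3085 m, θ = 137°: d²x/dθ² = +0.077767 m.
a = ω²·d²x/dθ² = (17.8)²·(+0.077767) = +24.64 m/s²;  |a| = 24.64 m/s².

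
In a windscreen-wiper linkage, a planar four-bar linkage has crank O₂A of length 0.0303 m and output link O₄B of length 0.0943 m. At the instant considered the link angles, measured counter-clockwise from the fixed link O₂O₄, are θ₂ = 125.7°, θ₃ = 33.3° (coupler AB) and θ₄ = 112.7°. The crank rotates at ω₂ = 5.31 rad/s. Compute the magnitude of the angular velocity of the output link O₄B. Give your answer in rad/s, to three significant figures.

1.73

ω₂ = 5.31 rad/s
Differentiating the loop-closure r₂e^{iθ₂}+r₃e^{iθ₃}=r₁+r₄e^{iθ₄} gives r₂ω₂e^{iθ₂}+r₃ω₃e^{iθ₃}=r₄ω₄e^{iθ₄}.
Eliminating the other unknown: ω₄ = r₂ω₂ sin(θ₂−θ₃) / [r₄ sin(θ₄−θ₃)].
Numerator sine = +0.99912; denominator sine = +0.98294.
Result = 0.0303·5.31·(+0.99912) / (0.0943·(+0.98294)) = +1.7343 rad/s; magnitude 1.7343 rad/s.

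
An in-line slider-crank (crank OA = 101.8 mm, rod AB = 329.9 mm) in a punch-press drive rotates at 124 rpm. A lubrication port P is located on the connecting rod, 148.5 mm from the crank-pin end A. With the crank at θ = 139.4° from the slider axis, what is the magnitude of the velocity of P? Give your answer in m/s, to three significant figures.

0.945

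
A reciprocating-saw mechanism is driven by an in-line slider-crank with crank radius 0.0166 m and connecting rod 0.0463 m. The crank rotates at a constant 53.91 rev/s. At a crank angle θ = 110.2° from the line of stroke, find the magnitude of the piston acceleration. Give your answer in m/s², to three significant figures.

1200

ω = 2π·53.9 = 338.7 rad/s
x(θ) = r cosθ + √(L² − r² sin²θ); with ω constant, a = ω²·d²x/dθ².
d²x/dθ² = −r cosθ − r²(cos2θ)/√u − r⁴ sin²2θ/(4u^{3/2}),  u = L² − r² sin²θ = 0.00190099 m².
Substituting r = 0.0166 m, L = 0.0463 m, θ = 110.2°: d²x/dθ² = +0.010449 m.
a = ω²·d²x/dθ² = (338.7)²·(+0.010449) = +1198.8 m/s²;  |a| = 1198.8 m/s².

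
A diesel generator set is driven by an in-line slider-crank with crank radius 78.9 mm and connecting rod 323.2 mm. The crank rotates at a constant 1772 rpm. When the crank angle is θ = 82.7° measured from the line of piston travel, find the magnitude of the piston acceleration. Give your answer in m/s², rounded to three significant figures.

316

ω = 2π·1772/60 = 185.6 rad/s
x(θ) = r cosθ + √(L² − r² sin²θ); with ω constant, a = ω²·d²x/dθ².
d²x/dθ² = −r cosθ − r²(cos2θ)/√u − r⁴ sin²2θ/(4u^{3/2}),  u = L² − r² sin²θ = 0.0983335 m².
Substituting r = 0.0789 m, L = 0.3232 m, θ = 82.7°: d²x/dθ² = +0.0091656 m.
a = ω²·d²x/dθ² = (185.6)²·(+0.0091656) = +315.6 m/s²;  |a| = 315.6 m/s².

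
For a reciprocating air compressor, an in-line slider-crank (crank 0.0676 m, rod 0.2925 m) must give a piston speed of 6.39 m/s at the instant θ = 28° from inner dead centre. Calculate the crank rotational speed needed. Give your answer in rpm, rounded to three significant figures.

For an in-line slider-crank, |v_piston| = rω|sinθ|·[1 + r cosθ/√(L² − r² sin²θ)].
With r = 0.0676 m, L = 0.2925 m, θ = 28°: the bracketed kinematic factor |dx/dθ| = 0.038251 m.
ω = v/|dx/dθ| = 6.39/0.038251 = 167.06 rad/s.
N = 60ω/(2π) = 1595.3 rpm.

1600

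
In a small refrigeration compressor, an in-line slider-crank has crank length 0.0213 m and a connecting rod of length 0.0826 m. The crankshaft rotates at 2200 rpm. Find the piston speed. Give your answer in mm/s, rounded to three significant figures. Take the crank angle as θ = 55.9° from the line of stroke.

4660

ω = 2π·2200/60 = 230.4 rad/s
For an in-line slider-crank, x = r cosθ + √(L² − r² sin²θ), so v = −rω sinθ·[1 + r cosθ/√(L² − r² sin²θ)].
With r = 0.0213 m, L = 0.0826 m, θ = 55.9°: √(L² − r² sin²θ) = 0.080695 m.
v = −0.0213·230.4·0.82806·[1 + 0.0213·0.56064/0.080695] = -4.6648 m/s.
|v| = 4.6648 m/s = 4664.8 mm/s.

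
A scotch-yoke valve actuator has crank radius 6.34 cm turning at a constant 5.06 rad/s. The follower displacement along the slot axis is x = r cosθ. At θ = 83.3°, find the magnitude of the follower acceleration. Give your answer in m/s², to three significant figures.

0.189

ω = 5.06 rad/s
x = r cosθ ⇒ ẍ = −rω² cosθ (ω constant).
|a| = rω²|cosθ| = 0.0634·(5.06)²·|cos 83.3°| = 0.18939 m/s².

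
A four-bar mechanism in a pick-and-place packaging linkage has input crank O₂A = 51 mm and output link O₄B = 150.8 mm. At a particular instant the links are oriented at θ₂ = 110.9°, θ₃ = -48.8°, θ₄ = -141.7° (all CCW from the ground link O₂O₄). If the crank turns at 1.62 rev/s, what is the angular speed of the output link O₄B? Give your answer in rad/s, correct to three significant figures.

ω₂ = 10.18 rad/s (from 1.62 rev/s).
Differentiating the loop-closure r₂e^{iθ₂}+r₃e^{iθ₃}=r₁+r₄e^{iθ₄} gives r₂ω₂e^{iθ₂}+r₃ω₃e^{iθ₃}=r₄ω₄e^{iθ₄}.
Eliminating the other unknown: ω₄ = r₂ω₂ sin(θ₂−θ₃) / [r₄ sin(θ₄−θ₃)].
Numerator sine = +0.34694; denominator sine = -0.99872.
Result = 0.051·10.18·(+0.34694) / (0.1508·(-0.99872)) = -1.1958 rad/s; magnitude 1.1958 rad/s.

1.20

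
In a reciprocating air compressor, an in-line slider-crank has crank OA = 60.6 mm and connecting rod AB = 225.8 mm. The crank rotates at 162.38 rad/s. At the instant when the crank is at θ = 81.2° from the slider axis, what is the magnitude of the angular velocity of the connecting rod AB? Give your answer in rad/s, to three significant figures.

6.91

ω = 162.4 rad/s
The rod makes angle φ with the slider axis where L sinφ = r sinθ; differentiating, L cosφ·φ̇ = r ω cosθ.
L cosφ = √(L² − r² sin²θ) = 0.21771 m.
|ω_rod| = r ω |cosθ| / √(L² − r² sin²θ) = 0.0606·162.4·0.15299/0.21771 = 6.9147 rad/s.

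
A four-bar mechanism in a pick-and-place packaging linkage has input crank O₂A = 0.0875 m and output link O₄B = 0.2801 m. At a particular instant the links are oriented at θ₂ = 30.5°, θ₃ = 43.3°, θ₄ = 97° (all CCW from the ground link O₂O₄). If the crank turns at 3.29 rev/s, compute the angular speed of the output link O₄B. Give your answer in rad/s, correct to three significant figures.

1.78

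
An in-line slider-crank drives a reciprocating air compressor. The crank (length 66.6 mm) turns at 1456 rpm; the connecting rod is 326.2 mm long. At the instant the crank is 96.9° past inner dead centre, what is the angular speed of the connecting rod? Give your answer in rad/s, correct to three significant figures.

3.82

ω = 152.5 rad/s (converted from 1456 rpm).
The rod makes angle φ with the slider axis where L sinφ = r sinθ; differentiating, L cosφ·φ̇ = r ω cosθ.
L cosφ = √(L² − r² sin²θ) = 0.31943 m.
|ω_rod| = r ω |cosθ| / √(L² − r² sin²θ) = 0.0666·152.5·0.12014/0.31943 = 3.8191 rad/s.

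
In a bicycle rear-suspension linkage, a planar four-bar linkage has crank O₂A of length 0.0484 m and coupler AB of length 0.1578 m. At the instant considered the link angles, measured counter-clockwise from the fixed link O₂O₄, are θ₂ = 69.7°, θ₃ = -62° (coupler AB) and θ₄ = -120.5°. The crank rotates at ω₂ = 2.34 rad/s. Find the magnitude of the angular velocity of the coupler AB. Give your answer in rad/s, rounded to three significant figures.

ω₂ = 2.34 rad/s
Differentiating the loop-closure r₂e^{iθ₂}+r₃e^{iθ₃}=r₁+r₄e^{iθ₄} gives r₂ω₂e^{iθ₂}+r₃ω₃e^{iθ₃}=r₄ω₄e^{iθ₄}.
Eliminating the other unknown: ω₃ = r₂ω₂ sin(θ₄−θ₂) / [r₃ sin(θ₃−θ₄)].
Numerator sine = +0.17708; denominator sine = +0.85264.
Result = 0.0484·2.34·(+0.17708) / (0.1578·(+0.85264)) = +0.14906 rad/s; magnitude 0.14906 rad/s.

0.149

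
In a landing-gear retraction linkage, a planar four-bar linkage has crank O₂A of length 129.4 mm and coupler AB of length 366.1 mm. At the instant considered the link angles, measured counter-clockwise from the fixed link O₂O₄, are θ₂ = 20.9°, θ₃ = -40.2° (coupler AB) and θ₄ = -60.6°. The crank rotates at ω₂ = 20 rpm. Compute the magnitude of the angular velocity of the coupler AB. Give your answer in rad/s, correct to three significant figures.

2.10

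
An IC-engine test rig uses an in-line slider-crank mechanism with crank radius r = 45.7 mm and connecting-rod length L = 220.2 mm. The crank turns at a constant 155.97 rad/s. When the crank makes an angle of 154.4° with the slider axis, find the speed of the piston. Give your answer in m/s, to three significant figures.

ω = 156 rad/s
For an in-line slider-crank, x = r cosθ + √(L² − r² sin²θ), so v = −rω sinθ·[1 + r cosθ/√(L² − r² sin²θ)].
With r = 0.0457 m, L = 0.2202 m, θ = 154.4°: √(L² − r² sin²θ) = 0.21931 m.
v = −0.0457·156·0.43209·[1 + 0.0457·-0.90183/0.21931] = -2.5011 m/s.
|v| = 2.5011 m/s.

2.50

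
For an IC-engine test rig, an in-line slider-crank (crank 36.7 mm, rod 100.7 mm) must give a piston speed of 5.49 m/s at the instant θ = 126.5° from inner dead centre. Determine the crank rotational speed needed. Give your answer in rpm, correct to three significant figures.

2300

For an in-line slider-crank, |v_piston| = rω|sinθ|·[1 + r cosθ/√(L² − r² sin²θ)].
With r = 0.0367 m, L = 0.1007 m, θ = 126.5°: the bracketed kinematic factor |dx/dθ| = 0.022813 m.
ω = v/|dx/dθ| = 5.49/0.022813 = 240.66 rad/s.
N = 60ω/(2π) = 2298.1 rpm.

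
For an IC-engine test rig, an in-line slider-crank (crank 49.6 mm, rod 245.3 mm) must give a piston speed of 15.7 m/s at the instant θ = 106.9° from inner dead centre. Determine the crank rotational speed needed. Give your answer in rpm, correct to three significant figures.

3360

For an in-line slider-crank, |v_piston| = rω|sinθ|·[1 + r cosθ/√(L² − r² sin²θ)].
With r = 0.0496 m, L = 0.2453 m, θ = 106.9°: the bracketed kinematic factor |dx/dθ| = 0.044615 m.
ω = v/|dx/dθ| = 15.7/0.044615 = 351.9 rad/s.
N = 60ω/(2π) = 3360.4 rpm.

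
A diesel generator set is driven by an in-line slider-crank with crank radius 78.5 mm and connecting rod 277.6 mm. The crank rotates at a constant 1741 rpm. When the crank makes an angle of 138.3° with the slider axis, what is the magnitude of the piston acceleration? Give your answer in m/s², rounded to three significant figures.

ω = 2π·1741/60 = 182.3 rad/s
x(θ) = r cosθ + √(L² − r² sin²θ); with ω constant, a = ω²·d²x/dθ².
d²x/dθ² = −r cosθ − r²(cos2θ)/√u − r⁴ sin²2θ/(4u^{3/2}),  u = L² − r² sin²θ = 0.0743348 m².
Substituting r = 0.0785 m, L = 0.2776 m, θ = 138.3°: d²x/dθ² = +0.055551 m.
a = ω²·d²x/dθ² = (182.3)²·(+0.055551) = +1846.5 m/s²;  |a| = 1846.5 m/s².

1850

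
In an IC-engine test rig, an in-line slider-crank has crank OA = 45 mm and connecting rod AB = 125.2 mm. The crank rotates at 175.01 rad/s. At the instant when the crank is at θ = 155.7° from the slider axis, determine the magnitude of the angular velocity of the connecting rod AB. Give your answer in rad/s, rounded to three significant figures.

58.0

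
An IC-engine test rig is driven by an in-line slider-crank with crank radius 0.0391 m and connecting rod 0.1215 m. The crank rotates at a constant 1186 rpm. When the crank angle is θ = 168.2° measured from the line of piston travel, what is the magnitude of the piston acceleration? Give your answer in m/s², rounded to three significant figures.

411

ω = 2π·1186/60 = 124.2 rad/s
x(θ) = r cosθ + √(L² − r² sin²θ); with ω constant, a = ω²·d²x/dθ².
d²x/dθ² = −r cosθ − r²(cos2θ)/√u − r⁴ sin²2θ/(4u^{3/2}),  u = L² − r² sin²θ = 0.0146983 m².
Substituting r = 0.0391 m, L = 0.1215 m, θ = 168.2°: d²x/dθ² = +0.026666 m.
a = ω²·d²x/dθ² = (124.2)²·(+0.026666) = +411.32 m/s²;  |a| = 411.32 m/s².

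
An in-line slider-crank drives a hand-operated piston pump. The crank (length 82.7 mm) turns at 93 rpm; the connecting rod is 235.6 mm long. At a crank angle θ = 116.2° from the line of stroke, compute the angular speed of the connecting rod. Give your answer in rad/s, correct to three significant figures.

1.59

ω = 9.739 rad/s (converted from 93 rpm).
The rod makes angle φ with the slider axis where L sinφ = r sinθ; differentiating, L cosφ·φ̇ = r ω cosθ.
L cosφ = √(L² − r² sin²θ) = 0.22361 m.
|ω_rod| = r ω |cosθ| / √(L² − r² sin²θ) = 0.0827·9.739·0.44151/0.22361 = 1.5902 rad/s.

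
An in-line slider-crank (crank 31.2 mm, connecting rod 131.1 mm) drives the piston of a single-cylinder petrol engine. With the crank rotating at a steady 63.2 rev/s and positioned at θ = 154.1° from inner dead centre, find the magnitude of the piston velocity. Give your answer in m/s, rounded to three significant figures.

4.25

ω = 2π·63.2 = 397.1 rad/s
For an in-line slider-crank, x = r cosθ + √(L² − r² sin²θ), so v = −rω sinθ·[1 + r cosθ/√(L² − r² sin²θ)].
With r = 0.0312 m, L = 0.1311 m, θ = 154.1°: √(L² − r² sin²θ) = 0.13039 m.
v = −0.0312·397.1·0.43680·[1 + 0.0312·-0.89956/0.13039] = -4.2469 m/s.
|v| = 4.2469 m/s.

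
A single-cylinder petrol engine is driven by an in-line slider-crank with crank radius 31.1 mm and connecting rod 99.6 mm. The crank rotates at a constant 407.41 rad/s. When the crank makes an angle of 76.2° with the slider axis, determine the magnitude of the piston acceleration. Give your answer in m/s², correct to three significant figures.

258

ω = 407.4 rad/s
x(θ) = r cosθ + √(L² − r² sin²θ); with ω constant, a = ω²·d²x/dθ².
d²x/dθ² = −r cosθ − r²(cos2θ)/√u − r⁴ sin²2θ/(4u^{3/2}),  u = L² − r² sin²θ = 0.00900798 m².
Substituting r = 0.0311 m, L = 0.0996 m, θ = 76.2°: d²x/dθ² = +0.001554 m.
a = ω²·d²x/dθ² = (407.4)²·(+0.001554) = +257.94 m/s²;  |a| = 257.94 m/s².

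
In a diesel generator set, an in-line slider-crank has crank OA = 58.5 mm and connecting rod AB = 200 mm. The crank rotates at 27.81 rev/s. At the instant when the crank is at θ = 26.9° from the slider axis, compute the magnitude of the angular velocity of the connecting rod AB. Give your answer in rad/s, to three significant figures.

46.0

ω = 174.7 rad/s (converted from 27.81 rev/s).
The rod makes angle φ with the slider axis where L sinφ = r sinθ; differentiating, L cosφ·φ̇ = r ω cosθ.
L cosφ = √(L² − r² sin²θ) = 0.19824 m.
|ω_rod| = r ω |cosθ| / √(L² − r² sin²θ) = 0.0585·174.7·0.89180/0.19824 = 45.984 rad/s.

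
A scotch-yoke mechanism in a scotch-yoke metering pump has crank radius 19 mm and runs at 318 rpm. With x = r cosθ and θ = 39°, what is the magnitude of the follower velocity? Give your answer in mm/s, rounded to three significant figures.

ω = 33.3 rad/s (from 318 rpm).
x = r cosθ ⇒ ẋ = −rω sinθ.
|v| = rω|sinθ| = 0.019·33.3·|sin 39°| = 0.39818 m/s = 398.18 mm/s.

398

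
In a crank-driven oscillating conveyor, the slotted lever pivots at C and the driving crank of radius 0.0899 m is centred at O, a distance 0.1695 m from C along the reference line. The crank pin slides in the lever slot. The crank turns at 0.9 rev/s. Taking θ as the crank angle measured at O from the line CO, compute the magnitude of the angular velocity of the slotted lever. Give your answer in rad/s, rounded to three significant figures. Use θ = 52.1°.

1.78

ω = 5.655 rad/s (from 0.9 rev/s).
Crank pin A relative to C: A = (d + r cosθ, r sinθ); lever angle φ = atan2(r sinθ, d + r cosθ).
Differentiating tanφ: φ̇ = rω(d cosθ + r)/(d² + r² + 2dr cosθ).
d² + r² + 2dr cosθ = |CA|² = 0.0555333 m²;  d cosθ + r = +0.19402 m.
|ω_lever| = |0.0899·5.655·+0.19402| / 0.0555333 = 1.7761 rad/s.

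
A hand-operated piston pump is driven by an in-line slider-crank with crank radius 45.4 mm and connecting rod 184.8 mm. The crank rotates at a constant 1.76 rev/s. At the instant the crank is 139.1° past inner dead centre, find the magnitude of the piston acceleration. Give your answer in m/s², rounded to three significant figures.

3.98

ω = 2π·1.76 = 11.06 rad/s
x(θ) = r cosθ + √(L² − r² sin²θ); with ω constant, a = ω²·d²x/dθ².
d²x/dθ² = −r cosθ − r²(cos2θ)/√u − r⁴ sin²2θ/(4u^{3/2}),  u = L² − r² sin²θ = 0.0332675 m².
Substituting r = 0.0454 m, L = 0.1848 m, θ = 139.1°: d²x/dθ² = +0.032532 m.
a = ω²·d²x/dθ² = (11.06)²·(+0.032532) = +3.9783 m/s²;  |a| = 3.9783 m/s².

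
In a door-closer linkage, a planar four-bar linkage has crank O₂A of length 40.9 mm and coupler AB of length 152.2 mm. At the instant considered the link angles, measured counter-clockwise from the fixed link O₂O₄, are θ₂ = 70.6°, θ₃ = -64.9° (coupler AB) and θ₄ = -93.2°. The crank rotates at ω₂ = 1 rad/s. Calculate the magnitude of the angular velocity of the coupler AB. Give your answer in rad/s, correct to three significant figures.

0.158

ω₂ = 1 rad/s
Differentiating the loop-closure r₂e^{iθ₂}+r₃e^{iθ₃}=r₁+r₄e^{iθ₄} gives r₂ω₂e^{iθ₂}+r₃ω₃e^{iθ₃}=r₄ω₄e^{iθ₄}.
Eliminating the other unknown: ω₃ = r₂ω₂ sin(θ₄−θ₂) / [r₃ sin(θ₃−θ₄)].
Numerator sine = -0.27899; denominator sine = +0.47409.
Result = 0.0409·1·(-0.27899) / (0.1522·(+0.47409)) = -0.15814 rad/s; magnitude 0.15814 rad/s.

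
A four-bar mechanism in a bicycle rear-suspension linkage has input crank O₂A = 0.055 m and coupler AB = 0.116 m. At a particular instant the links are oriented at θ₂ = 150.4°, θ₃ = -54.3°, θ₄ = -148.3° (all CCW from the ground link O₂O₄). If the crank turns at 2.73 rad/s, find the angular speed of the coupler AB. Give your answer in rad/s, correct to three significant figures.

1.14

ω₂ = 2.73 rad/s
Differentiating the loop-closure r₂e^{iθ₂}+r₃e^{iθ₃}=r₁+r₄e^{iθ₄} gives r₂ω₂e^{iθ₂}+r₃ω₃e^{iθ₃}=r₄ω₄e^{iθ₄}.
Eliminating the other unknown: ω₃ = r₂ω₂ sin(θ₄−θ₂) / [r₃ sin(θ₃−θ₄)].
Numerator sine = +0.87715; denominator sine = +0.99756.
Result = 0.055·2.73·(+0.87715) / (0.116·(+0.99756)) = +1.1381 rad/s; magnitude 1.1381 rad/s.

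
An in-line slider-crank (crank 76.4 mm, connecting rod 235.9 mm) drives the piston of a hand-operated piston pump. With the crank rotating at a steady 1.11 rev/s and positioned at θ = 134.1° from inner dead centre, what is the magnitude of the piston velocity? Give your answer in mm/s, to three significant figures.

294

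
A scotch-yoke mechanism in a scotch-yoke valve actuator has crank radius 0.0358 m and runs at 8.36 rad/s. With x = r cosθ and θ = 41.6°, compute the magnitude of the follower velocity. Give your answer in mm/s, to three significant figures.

199

ω = 8.36 rad/s
x = r cosθ ⇒ ẋ = −rω sinθ.
|v| = rω|sinθ| = 0.0358·8.36·|sin 41.6°| = 0.19871 m/s = 198.71 mm/s.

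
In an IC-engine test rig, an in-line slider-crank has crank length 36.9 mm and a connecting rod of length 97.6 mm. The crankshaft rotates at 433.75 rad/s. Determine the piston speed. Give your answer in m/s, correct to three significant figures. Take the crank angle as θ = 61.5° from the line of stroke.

ω = 433.8 rad/s
For an in-line slider-crank, x = r cosθ + √(L² − r² sin²θ), so v = −rω sinθ·[1 + r cosθ/√(L² − r² sin²θ)].
With r = 0.0369 m, L = 0.0976 m, θ = 61.5°: √(L² − r² sin²θ) = 0.092055 m.
v = −0.0369·433.8·0.87882·[1 + 0.0369·0.47716/0.092055] = -16.756 m/s.
|v| = 16.756 m/s.

16.8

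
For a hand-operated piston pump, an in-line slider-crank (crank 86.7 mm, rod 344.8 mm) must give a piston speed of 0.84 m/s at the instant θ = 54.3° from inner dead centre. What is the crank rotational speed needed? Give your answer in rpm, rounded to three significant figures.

99.1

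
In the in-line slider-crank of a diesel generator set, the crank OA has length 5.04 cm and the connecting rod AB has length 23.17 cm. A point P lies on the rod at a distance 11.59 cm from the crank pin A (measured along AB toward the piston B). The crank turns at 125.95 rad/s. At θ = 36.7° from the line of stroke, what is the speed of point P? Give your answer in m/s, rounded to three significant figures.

4.85

ω = 126 rad/s.  Crank-pin speed |V_A| = rω = 6.3479 m/s, perpendicular to OA.
Rod angle: sinφ = −(r/L) sinθ ⇒ φ = -7.469°; ω_rod = −rω cosθ/√(L²−r²sin²θ) = -22.154 rad/s.
V_P = V_A + ω_rod × AP, with AP = 0.1159 m along the rod.
Components: V_Px = −rω sinθ − a·ω_rod·sinφ = -4.1274 m/s;  V_Py = rω cosθ + a·ω_rod·cosφ = +2.5437 m/s.
|V_P| = √(V_Px² + V_Py²) = 4.8483 m/s.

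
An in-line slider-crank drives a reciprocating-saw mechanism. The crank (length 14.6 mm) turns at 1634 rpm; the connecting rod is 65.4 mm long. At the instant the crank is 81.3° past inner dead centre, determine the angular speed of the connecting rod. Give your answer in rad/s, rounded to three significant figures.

5.92

ω = 171.1 rad/s (converted from 1634 rpm).
The rod makes angle φ with the slider axis where L sinφ = r sinθ; differentiating, L cosφ·φ̇ = r ω cosθ.
L cosφ = √(L² − r² sin²θ) = 0.063788 m.
|ω_rod| = r ω |cosθ| / √(L² − r² sin²θ) = 0.0146·171.1·0.15126/0.063788 = 5.9241 rad/s.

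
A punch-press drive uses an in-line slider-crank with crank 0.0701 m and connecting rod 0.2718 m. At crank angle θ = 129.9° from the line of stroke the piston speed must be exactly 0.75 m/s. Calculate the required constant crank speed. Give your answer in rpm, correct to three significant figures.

160

For an in-line slider-crank, |v_piston| = rω|sinθ|·[1 + r cosθ/√(L² − r² sin²θ)].
With r = 0.0701 m, L = 0.2718 m, θ = 129.9°: the bracketed kinematic factor |dx/dθ| = 0.044702 m.
ω = v/|dx/dθ| = 0.75/0.044702 = 16.778 rad/s.
N = 60ω/(2π) = 160.22 rpm.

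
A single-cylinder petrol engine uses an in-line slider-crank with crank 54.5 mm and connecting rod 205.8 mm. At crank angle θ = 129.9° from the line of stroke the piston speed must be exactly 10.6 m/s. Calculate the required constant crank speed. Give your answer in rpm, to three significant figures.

2930

For an in-line slider-crank, |v_piston| = rω|sinθ|·[1 + r cosθ/√(L² − r² sin²θ)].
With r = 0.0545 m, L = 0.2058 m, θ = 129.9°: the bracketed kinematic factor |dx/dθ| = 0.034557 m.
ω = v/|dx/dθ| = 10.6/0.034557 = 306.74 rad/s.
N = 60ω/(2π) = 2929.2 rpm.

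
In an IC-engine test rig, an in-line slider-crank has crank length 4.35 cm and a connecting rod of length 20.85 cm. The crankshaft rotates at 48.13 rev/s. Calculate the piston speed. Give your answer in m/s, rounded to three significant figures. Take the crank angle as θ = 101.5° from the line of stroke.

12.3

ω = 2π·48.1 = 302.4 rad/s
For an in-line slider-crank, x = r cosθ + √(L² − r² sin²θ), so v = −rω sinθ·[1 + r cosθ/√(L² − r² sin²θ)].
With r = 0.0435 m, L = 0.2085 m, θ = 101.5°: √(L² − r² sin²θ) = 0.2041 m.
v = −0.0435·302.4·0.97992·[1 + 0.0435·-0.19937/0.2041] = -12.343 m/s.
|v| = 12.343 m/s.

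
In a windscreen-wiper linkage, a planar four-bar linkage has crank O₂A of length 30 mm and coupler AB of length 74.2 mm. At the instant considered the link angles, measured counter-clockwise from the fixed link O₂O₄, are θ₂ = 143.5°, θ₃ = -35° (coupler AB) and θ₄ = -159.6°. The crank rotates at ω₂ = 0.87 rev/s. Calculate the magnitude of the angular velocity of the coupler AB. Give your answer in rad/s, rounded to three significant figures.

ω₂ = 5.466 rad/s (from 0.87 rev/s).
Differentiating the loop-closure r₂e^{iθ₂}+r₃e^{iθ₃}=r₁+r₄e^{iθ₄} gives r₂ω₂e^{iθ₂}+r₃ω₃e^{iθ₃}=r₄ω₄e^{iθ₄}.
Eliminating the other unknown: ω₃ = r₂ω₂ sin(θ₄−θ₂) / [r₃ sin(θ₃−θ₄)].
Numerator sine = +0.83772; denominator sine = +0.82314.
Result = 0.03·5.466·(+0.83772) / (0.0742·(+0.82314)) = +2.2493 rad/s; magnitude 2.2493 rad/s.

2.25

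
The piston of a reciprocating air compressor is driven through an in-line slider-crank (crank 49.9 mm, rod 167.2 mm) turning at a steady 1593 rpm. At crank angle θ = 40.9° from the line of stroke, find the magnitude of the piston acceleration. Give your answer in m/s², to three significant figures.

ω = 2π·1593/60 = 166.8 rad/s
x(θ) = r cosθ + √(L² − r² sin²θ); with ω constant, a = ω²·d²x/dθ².
d²x/dθ² = −r cosθ − r²(cos2θ)/√u − r⁴ sin²2θ/(4u^{3/2}),  u = L² − r² sin²θ = 0.0268884 m².
Substituting r = 0.0499 m, L = 0.1672 m, θ = 40.9°: d²x/dθ² = -0.040227 m.
a = ω²·d²x/dθ² = (166.8)²·(-0.040227) = -1119.5 m/s²;  |a| = 1119.5 m/s².

1120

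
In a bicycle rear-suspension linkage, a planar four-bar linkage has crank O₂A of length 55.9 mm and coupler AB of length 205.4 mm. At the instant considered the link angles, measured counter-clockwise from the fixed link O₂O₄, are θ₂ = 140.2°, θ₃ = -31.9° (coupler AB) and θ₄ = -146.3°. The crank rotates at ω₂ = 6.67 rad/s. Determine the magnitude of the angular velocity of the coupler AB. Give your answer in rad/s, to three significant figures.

ω₂ = 6.67 rad/s
Differentiating the loop-closure r₂e^{iθ₂}+r₃e^{iθ₃}=r₁+r₄e^{iθ₄} gives r₂ω₂e^{iθ₂}+r₃ω₃e^{iθ₃}=r₄ω₄e^{iθ₄}.
Eliminating the other unknown: ω₃ = r₂ω₂ sin(θ₄−θ₂) / [r₃ sin(θ₃−θ₄)].
Numerator sine = +0.95882; denominator sine = +0.91068.
Result = 0.0559·6.67·(+0.95882) / (0.2054·(+0.91068)) = +1.9112 rad/s; magnitude 1.9112 rad/s.

1.91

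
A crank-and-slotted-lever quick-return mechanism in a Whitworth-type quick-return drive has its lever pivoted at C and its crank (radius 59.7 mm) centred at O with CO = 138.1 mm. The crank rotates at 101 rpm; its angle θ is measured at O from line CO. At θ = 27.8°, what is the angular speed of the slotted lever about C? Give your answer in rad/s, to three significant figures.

3.09

ω = 10.58 rad/s (from 101 rpm).
Crank pin A relative to C: A = (d + r cosθ, r sinθ); lever angle φ = atan2(r sinθ, d + r cosθ).
Differentiating tanφ: φ̇ = rω(d cosθ + r)/(d² + r² + 2dr cosθ).
d² + r² + 2dr cosθ = |CA|² = 0.0372217 m²;  d cosθ + r = +0.18186 m.
|ω_lever| = |0.0597·10.58·+0.18186| / 0.0372217 = 3.0851 rad/s.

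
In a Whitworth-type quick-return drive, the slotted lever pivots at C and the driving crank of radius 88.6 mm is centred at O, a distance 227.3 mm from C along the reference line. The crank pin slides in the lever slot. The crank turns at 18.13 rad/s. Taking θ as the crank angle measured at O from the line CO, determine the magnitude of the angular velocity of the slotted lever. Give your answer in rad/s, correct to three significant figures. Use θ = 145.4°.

6.00

ω = 18.13 rad/s
Crank pin A relative to C: A = (d + r cosθ, r sinθ); lever angle φ = atan2(r sinθ, d + r cosθ).
Differentiating tanφ: φ̇ = rω(d cosθ + r)/(d² + r² + 2dr cosθ).
d² + r² + 2dr cosθ = |CA|² = 0.0263613 m²;  d cosθ + r = -0.098499 m.
|ω_lever| = |0.0886·18.13·-0.098499| / 0.0263613 = 6.002 rad/s.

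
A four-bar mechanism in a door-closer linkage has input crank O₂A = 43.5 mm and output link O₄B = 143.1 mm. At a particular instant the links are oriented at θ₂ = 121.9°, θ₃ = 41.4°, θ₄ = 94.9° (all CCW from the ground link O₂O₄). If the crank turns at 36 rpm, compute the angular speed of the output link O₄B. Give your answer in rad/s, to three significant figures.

1.41

ω₂ = 3.77 rad/s (from 36 rpm).
Differentiating the loop-closure r₂e^{iθ₂}+r₃e^{iθ₃}=r₁+r₄e^{iθ₄} gives r₂ω₂e^{iθ₂}+r₃ω₃e^{iθ₃}=r₄ω₄e^{iθ₄}.
Eliminating the other unknown: ω₄ = r₂ω₂ sin(θ₂−θ₃) / [r₄ sin(θ₄−θ₃)].
Numerator sine = +0.98629; denominator sine = +0.80386.
Result = 0.0435·3.77·(+0.98629) / (0.1431·(+0.80386)) = +1.4061 rad/s; magnitude 1.4061 rad/s.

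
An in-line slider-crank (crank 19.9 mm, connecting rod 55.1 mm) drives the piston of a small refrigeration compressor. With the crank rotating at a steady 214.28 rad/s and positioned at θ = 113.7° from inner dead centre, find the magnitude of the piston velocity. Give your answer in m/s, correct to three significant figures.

ω = 214.3 rad/s
For an in-line slider-crank, x = r cosθ + √(L² − r² sin²θ), so v = −rω sinθ·[1 + r cosθ/√(L² − r² sin²θ)].
With r = 0.0199 m, L = 0.0551 m, θ = 113.7°: √(L² − r² sin²θ) = 0.052 m.
v = −0.0199·214.3·0.91566·[1 + 0.0199·-0.40195/0.052] = -3.3039 m/s.
|v| = 3.3039 m/s.

3.30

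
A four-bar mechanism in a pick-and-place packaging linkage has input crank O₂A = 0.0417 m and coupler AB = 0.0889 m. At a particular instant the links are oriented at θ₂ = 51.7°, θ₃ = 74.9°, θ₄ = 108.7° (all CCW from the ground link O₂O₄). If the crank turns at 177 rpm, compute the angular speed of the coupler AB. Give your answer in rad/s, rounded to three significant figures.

ω₂ = 18.54 rad/s (from 177 rpm).
Differentiating the loop-closure r₂e^{iθ₂}+r₃e^{iθ₃}=r₁+r₄e^{iθ₄} gives r₂ω₂e^{iθ₂}+r₃ω₃e^{iθ₃}=r₄ω₄e^{iθ₄}.
Eliminating the other unknown: ω₃ = r₂ω₂ sin(θ₄−θ₂) / [r₃ sin(θ₃−θ₄)].
Numerator sine = +0.83867; denominator sine = -0.55630.
Result = 0.0417·18.54·(+0.83867) / (0.0889·(-0.55630)) = -13.108 rad/s; magnitude 13.108 rad/s.

13.1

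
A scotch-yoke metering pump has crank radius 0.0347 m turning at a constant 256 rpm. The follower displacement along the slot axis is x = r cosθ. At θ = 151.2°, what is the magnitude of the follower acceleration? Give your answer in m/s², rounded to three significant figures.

21.9

ω = 26.81 rad/s (from 256 rpm).
x = r cosθ ⇒ ẍ = −rω² cosθ (ω constant).
|a| = rω²|cosθ| = 0.0347·(26.81)²·|cos 151.2°| = 21.854 m/s².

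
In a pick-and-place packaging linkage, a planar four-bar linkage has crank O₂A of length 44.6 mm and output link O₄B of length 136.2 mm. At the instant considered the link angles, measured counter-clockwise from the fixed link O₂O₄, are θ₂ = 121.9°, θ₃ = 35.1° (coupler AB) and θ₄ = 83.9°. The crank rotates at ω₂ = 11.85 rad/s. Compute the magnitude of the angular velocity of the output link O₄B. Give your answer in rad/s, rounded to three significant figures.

ω₂ = 11.85 rad/s
Differentiating the loop-closure r₂e^{iθ₂}+r₃e^{iθ₃}=r₁+r₄e^{iθ₄} gives r₂ω₂e^{iθ₂}+r₃ω₃e^{iθ₃}=r₄ω₄e^{iθ₄}.
Eliminating the other unknown: ω₄ = r₂ω₂ sin(θ₂−θ₃) / [r₄ sin(θ₄−θ₃)].
Numerator sine = +0.99844; denominator sine = +0.75241.
Result = 0.0446·11.85·(+0.99844) / (0.1362·(+0.75241)) = +5.1492 rad/s; magnitude 5.1492 rad/s.

5.15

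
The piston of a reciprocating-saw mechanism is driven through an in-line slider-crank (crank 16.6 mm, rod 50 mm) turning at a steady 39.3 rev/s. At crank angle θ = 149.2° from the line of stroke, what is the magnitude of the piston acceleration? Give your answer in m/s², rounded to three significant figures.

ω = 2π·39.3 = 246.9 rad/s
x(θ) = r cosθ + √(L² − r² sin²θ); with ω constant, a = ω²·d²x/dθ².
d²x/dθ² = −r cosθ − r²(cos2θ)/√u − r⁴ sin²2θ/(4u^{3/2}),  u = L² − r² sin²θ = 0.00242775 m².
Substituting r = 0.0166 m, L = 0.05 m, θ = 149.2°: d²x/dθ² = +0.011476 m.
a = ω²·d²x/dθ² = (246.9)²·(+0.011476) = +699.74 m/s²;  |a| = 699.74 m/s².

700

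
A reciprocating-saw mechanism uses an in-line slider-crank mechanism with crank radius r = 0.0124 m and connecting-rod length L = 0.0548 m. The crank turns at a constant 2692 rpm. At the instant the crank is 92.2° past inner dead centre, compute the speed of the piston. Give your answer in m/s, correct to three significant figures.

3.46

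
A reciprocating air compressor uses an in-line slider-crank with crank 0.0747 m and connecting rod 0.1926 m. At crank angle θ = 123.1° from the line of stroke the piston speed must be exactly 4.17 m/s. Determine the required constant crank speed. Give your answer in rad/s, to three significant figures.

For an in-line slider-crank, |v_piston| = rω|sinθ|·[1 + r cosθ/√(L² − r² sin²θ)].
With r = 0.0747 m, L = 0.1926 m, θ = 123.1°: the bracketed kinematic factor |dx/dθ| = 0.048563 m.
ω = v/|dx/dθ| = 4.17/0.048563 = 85.868 rad/s.

85.9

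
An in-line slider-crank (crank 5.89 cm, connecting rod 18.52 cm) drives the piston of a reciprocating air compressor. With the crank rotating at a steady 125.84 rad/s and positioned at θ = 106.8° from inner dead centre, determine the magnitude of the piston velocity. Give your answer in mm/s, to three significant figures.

6410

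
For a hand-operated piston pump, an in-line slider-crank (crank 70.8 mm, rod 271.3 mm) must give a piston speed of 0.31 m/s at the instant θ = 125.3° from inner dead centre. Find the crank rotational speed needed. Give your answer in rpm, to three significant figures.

For an in-line slider-crank, |v_piston| = rω|sinθ|·[1 + r cosθ/√(L² − r² sin²θ)].
With r = 0.0708 m, L = 0.2713 m, θ = 125.3°: the bracketed kinematic factor |dx/dθ| = 0.048864 m.
ω = v/|dx/dθ| = 0.31/0.048864 = 6.3441 rad/s.
N = 60ω/(2π) = 60.582 rpm.

60.6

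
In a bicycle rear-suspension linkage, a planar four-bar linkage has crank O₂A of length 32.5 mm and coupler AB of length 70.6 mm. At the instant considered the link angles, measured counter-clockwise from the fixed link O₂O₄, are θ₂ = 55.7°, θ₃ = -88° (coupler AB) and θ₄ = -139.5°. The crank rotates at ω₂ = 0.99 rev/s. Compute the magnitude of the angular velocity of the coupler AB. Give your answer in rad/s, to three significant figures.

ω₂ = 6.22 rad/s (from 0.99 rev/s).
Differentiating the loop-closure r₂e^{iθ₂}+r₃e^{iθ₃}=r₁+r₄e^{iθ₄} gives r₂ω₂e^{iθ₂}+r₃ω₃e^{iθ₃}=r₄ω₄e^{iθ₄}.
Eliminating the other unknown: ω₃ = r₂ω₂ sin(θ₄−θ₂) / [r₃ sin(θ₃−θ₄)].
Numerator sine = +0.26219; denominator sine = +0.78261.
Result = 0.0325·6.22·(+0.26219) / (0.0706·(+0.78261)) = +0.95932 rad/s; magnitude 0.95932 rad/s.

0.959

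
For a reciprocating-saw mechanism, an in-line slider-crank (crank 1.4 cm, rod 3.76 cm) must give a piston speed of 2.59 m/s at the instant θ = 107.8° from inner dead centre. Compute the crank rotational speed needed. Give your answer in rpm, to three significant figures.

2110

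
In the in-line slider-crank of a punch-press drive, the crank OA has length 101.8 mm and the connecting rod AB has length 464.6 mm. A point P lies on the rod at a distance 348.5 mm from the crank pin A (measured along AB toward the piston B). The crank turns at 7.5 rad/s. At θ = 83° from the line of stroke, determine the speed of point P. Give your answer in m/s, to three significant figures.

0.774

ω = 7.5 rad/s.  Crank-pin speed |V_A| = rω = 0.7635 m/s, perpendicular to OA.
Rod angle: sinφ = −(r/L) sinθ ⇒ φ = -12.561°; ω_rod = −rω cosθ/√(L²−r²sin²θ) = -0.20519 rad/s.
V_P = V_A + ω_rod × AP, with AP = 0.3485 m along the rod.
Components: V_Px = −rω sinθ − a·ω_rod·sinφ = -0.77336 m/s;  V_Py = rω cosθ + a·ω_rod·cosφ = +0.023252 m/s.
|V_P| = √(V_Px² + V_Py²) = 0.77371 m/s.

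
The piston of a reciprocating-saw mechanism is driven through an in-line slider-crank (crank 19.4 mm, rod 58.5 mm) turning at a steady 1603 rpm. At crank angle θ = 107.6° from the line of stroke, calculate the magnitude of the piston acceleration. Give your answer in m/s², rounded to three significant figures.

ω = 2π·1603/60 = 167.9 rad/s
x(θ) = r cosθ + √(L² − r² sin²θ); with ω constant, a = ω²·d²x/dθ².
d²x/dθ² = −r cosθ − r²(cos2θ)/√u − r⁴ sin²2θ/(4u^{3/2}),  u = L² − r² sin²θ = 0.0030803 m².
Substituting r = 0.0194 m, L = 0.0585 m, θ = 107.6°: d²x/dθ² = +0.011338 m.
a = ω²·d²x/dθ² = (167.9)²·(+0.011338) = +319.5 m/s²;  |a| = 319.5 m/s².

320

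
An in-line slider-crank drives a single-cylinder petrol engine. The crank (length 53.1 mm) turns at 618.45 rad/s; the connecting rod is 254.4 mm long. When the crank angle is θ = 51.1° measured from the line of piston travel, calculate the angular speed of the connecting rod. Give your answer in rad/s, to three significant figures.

ω = 618.5 rad/s
The rod makes angle φ with the slider axis where L sinφ = r sinθ; differentiating, L cosφ·φ̇ = r ω cosθ.
L cosφ = √(L² − r² sin²θ) = 0.25102 m.
|ω_rod| = r ω |cosθ| / √(L² − r² sin²θ) = 0.0531·618.5·0.62796/0.25102 = 82.153 rad/s.

82.2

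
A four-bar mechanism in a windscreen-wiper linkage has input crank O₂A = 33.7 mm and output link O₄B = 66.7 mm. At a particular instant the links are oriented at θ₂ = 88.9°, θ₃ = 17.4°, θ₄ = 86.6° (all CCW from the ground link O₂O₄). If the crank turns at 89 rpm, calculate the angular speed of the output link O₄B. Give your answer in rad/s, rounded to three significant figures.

ω₂ = 9.32 rad/s (from 89 rpm).
Differentiating the loop-closure r₂e^{iθ₂}+r₃e^{iθ₃}=r₁+r₄e^{iθ₄} gives r₂ω₂e^{iθ₂}+r₃ω₃e^{iθ₃}=r₄ω₄e^{iθ₄}.
Eliminating the other unknown: ω₄ = r₂ω₂ sin(θ₂−θ₃) / [r₄ sin(θ₄−θ₃)].
Numerator sine = +0.94832; denominator sine = +0.93483.
Result = 0.0337·9.32·(+0.94832) / (0.0667·(+0.93483)) = +4.7769 rad/s; magnitude 4.7769 rad/s.

4.78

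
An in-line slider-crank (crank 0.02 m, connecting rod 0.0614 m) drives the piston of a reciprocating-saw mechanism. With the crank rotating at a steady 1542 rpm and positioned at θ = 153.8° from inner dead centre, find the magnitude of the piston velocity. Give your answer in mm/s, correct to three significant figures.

1000

ω = 2π·1542/60 = 161.5 rad/s
For an in-line slider-crank, x = r cosθ + √(L² − r² sin²θ), so v = −rω sinθ·[1 + r cosθ/√(L² − r² sin²θ)].
With r = 0.02 m, L = 0.0614 m, θ = 153.8°: √(L² − r² sin²θ) = 0.060762 m.
v = −0.02·161.5·0.44151·[1 + 0.02·-0.89726/0.060762] = -1.0048 m/s.
|v| = 1.0048 m/s = 1004.8 mm/s.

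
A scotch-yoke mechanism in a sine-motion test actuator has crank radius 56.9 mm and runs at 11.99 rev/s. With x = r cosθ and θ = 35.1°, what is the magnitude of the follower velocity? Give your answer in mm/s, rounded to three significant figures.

2460

ω = 75.34 rad/s (from 11.99 rev/s).
x = r cosθ ⇒ ẋ = −rω sinθ.
|v| = rω|sinθ| = 0.0569·75.34·|sin 35.1°| = 2.4648 m/s = 2464.8 mm/s.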